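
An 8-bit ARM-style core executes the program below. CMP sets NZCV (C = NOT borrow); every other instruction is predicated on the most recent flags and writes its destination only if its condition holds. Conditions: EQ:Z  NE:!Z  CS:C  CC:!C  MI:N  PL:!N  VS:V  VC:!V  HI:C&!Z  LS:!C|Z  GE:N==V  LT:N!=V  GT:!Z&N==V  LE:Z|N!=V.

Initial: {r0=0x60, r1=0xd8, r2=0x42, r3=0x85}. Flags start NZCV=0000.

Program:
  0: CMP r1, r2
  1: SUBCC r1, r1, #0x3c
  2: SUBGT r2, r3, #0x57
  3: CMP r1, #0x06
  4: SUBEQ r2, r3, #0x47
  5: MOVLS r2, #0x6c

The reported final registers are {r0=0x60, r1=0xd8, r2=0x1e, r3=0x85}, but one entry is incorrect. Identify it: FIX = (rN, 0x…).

FIX = (r2, 0x42)

[0] flags=1010 → (cmp)
[1] flags=1010 CC?F → skip
[2] flags=1010 GT?F → skip
[3] flags=1010 → (cmp)
[4] flags=1010 EQ?F → skip
[5] flags=1010 LS?F → skip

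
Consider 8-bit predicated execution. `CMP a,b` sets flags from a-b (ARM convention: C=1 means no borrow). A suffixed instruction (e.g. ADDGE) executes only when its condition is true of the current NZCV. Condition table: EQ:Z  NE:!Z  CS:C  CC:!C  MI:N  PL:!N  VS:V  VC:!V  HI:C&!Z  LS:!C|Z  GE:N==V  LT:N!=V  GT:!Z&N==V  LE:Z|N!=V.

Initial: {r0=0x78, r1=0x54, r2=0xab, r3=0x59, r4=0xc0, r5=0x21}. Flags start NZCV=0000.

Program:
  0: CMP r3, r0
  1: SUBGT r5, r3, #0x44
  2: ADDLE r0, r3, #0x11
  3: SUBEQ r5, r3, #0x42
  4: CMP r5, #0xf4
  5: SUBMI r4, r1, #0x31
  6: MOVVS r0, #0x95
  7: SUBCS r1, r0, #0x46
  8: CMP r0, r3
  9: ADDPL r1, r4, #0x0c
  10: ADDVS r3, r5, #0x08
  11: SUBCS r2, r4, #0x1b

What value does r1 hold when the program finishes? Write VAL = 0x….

VAL = 0xcc

[0] flags=1000 → (cmp)
[1] flags=1000 GT?F → skip
[2] flags=1000 LE?T → r0=0x6a
[3] flags=1000 EQ?F → skip
[4] flags=0000 → (cmp)
[5] flags=0000 MI?F → skip
[6] flags=0000 VS?F → skip
[7] flags=0000 CS?F → skip
[8] flags=0010 → (cmp)
[9] flags=0010 PL?T → r1=0xcc
[10] flags=0010 VS?F → skip
[11] flags=0010 CS?T → r2=0xa5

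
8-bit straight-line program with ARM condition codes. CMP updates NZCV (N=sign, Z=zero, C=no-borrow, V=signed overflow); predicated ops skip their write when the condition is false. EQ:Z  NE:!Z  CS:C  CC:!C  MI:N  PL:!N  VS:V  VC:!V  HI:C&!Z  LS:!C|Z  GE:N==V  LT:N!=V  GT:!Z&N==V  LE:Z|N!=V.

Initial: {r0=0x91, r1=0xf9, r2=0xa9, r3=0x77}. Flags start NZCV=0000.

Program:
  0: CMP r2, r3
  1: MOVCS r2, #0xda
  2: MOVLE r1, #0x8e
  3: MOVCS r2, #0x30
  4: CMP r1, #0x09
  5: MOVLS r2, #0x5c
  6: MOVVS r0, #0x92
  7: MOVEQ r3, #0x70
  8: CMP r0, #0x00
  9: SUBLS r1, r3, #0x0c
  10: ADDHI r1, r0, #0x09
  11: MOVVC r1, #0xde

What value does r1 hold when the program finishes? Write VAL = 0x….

VAL = 0xde

0: ✓ CMP  NZCV=0011
1: ✓ MOVCS  r2←0xda
2: ✓ MOVLE  r1←0x8e
3: ✓ MOVCS  r2←0x30
4: ✓ CMP  NZCV=1010
5: · MOVLS
6: · MOVVS
7: · MOVEQ
8: ✓ CMP  NZCV=1010
9: · SUBLS
10: ✓ ADDHI  r1←0x9a
11: ✓ MOVVC  r1←0xde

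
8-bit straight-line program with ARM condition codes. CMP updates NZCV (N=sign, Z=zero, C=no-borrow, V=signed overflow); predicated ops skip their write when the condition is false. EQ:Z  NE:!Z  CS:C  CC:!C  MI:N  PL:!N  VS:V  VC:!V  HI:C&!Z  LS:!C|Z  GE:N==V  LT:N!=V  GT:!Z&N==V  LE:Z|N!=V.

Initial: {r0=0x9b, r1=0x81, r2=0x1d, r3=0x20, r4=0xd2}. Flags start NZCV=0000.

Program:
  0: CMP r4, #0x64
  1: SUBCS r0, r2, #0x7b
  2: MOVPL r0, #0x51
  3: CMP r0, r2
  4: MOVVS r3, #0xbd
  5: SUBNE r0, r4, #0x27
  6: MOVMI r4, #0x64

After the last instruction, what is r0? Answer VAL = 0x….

VAL = 0xab

0: ✓ CMP  NZCV=0011
1: ✓ SUBCS  r0←0xa2
2: ✓ MOVPL  r0←0x51
3: ✓ CMP  NZCV=0010
4: · MOVVS
5: ✓ SUBNE  r0←0xab
6: · MOVMI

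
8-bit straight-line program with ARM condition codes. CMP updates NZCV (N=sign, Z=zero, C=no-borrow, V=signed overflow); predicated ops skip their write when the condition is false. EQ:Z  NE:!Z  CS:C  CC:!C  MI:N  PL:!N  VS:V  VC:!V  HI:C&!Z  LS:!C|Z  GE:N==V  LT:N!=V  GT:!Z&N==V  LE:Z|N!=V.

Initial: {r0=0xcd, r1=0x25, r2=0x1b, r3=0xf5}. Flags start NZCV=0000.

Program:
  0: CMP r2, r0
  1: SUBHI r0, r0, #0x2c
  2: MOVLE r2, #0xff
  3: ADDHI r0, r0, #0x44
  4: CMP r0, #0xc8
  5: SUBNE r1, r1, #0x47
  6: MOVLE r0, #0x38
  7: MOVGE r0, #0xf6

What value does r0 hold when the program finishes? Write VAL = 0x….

VAL = 0xf6

[0] flags=0000 → (cmp)
[1] flags=0000 HI?F → skip
[2] flags=0000 LE?F → skip
[3] flags=0000 HI?F → skip
[4] flags=0010 → (cmp)
[5] flags=0010 NE?T → r1=0xde
[6] flags=0010 LE?F → skip
[7] flags=0010 GE?T → r0=0xf6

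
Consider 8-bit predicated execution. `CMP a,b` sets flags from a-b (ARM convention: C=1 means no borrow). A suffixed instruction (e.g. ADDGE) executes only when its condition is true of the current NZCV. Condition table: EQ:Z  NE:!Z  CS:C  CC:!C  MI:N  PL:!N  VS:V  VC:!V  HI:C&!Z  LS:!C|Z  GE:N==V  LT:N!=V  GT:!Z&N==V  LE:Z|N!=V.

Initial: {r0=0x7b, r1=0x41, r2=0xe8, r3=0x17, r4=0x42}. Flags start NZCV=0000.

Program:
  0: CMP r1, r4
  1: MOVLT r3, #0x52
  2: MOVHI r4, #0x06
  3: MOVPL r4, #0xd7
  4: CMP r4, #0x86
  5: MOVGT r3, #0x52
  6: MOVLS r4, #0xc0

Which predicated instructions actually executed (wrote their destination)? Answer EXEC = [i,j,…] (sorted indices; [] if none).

[0] flags=1000 → (cmp)
[1] flags=1000 LT?T → r3=0x52
[2] flags=1000 HI?F → skip
[3] flags=1000 PL?F → skip
[4] flags=1001 → (cmp)
[5] flags=1001 GT?T → r3=0x52
[6] flags=1001 LS?T → r4=0xc0

EXEC = [1,5,6]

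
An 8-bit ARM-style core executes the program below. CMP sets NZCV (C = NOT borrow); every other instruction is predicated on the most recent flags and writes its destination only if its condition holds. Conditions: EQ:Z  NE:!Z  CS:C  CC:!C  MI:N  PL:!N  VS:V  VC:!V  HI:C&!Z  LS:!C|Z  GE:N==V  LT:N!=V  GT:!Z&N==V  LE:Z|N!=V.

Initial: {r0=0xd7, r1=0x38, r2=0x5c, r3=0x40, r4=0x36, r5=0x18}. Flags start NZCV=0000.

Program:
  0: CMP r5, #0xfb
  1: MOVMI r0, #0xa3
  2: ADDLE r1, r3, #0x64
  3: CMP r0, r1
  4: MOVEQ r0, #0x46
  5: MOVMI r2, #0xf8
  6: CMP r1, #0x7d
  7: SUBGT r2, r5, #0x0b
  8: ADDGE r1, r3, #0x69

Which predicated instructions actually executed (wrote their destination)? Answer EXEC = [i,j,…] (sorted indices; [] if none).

0: ✓ CMP  NZCV=0000
1: · MOVMI
2: · ADDLE
3: ✓ CMP  NZCV=1010
4: · MOVEQ
5: ✓ MOVMI  r2←0xf8
6: ✓ CMP  NZCV=1000
7: · SUBGT
8: · ADDGE

EXEC = [5]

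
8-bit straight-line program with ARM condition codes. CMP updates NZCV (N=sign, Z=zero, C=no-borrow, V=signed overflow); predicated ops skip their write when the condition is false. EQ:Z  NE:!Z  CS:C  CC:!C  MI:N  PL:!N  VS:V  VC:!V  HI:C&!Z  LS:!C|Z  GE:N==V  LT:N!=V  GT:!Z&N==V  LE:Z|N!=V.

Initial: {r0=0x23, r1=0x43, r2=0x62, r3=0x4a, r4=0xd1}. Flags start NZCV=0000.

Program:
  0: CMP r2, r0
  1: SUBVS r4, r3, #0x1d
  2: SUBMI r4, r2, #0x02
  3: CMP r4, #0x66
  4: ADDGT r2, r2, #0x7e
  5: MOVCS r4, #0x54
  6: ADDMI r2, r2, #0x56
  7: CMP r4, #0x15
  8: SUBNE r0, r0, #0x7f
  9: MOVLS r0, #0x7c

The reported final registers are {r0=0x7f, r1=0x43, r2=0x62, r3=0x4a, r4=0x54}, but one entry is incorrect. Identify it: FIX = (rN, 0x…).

0: ✓ CMP  NZCV=0010
1: · SUBVS
2: · SUBMI
3: ✓ CMP  NZCV=0011
4: · ADDGT
5: ✓ MOVCS  r4←0x54
6: · ADDMI
7: ✓ CMP  NZCV=0010
8: ✓ SUBNE  r0←0xa4
9: · MOVLS

FIX = (r0, 0xa4)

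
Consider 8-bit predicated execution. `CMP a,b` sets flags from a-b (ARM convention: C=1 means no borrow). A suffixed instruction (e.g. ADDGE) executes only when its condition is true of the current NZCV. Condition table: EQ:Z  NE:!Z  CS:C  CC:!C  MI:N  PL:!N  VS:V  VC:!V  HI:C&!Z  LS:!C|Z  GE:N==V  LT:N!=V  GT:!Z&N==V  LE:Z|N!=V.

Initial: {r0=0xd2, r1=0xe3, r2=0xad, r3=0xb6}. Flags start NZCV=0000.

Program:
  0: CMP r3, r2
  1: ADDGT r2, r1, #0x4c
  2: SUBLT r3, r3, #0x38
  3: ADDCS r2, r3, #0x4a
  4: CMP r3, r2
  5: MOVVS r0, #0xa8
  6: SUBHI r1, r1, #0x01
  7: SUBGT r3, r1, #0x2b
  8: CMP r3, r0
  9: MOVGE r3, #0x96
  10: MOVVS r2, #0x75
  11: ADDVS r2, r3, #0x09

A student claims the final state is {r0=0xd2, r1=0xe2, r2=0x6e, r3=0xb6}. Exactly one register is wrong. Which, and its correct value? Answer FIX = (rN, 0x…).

[0] flags=0010 → (cmp)
[1] flags=0010 GT?T → r2=0x2f
[2] flags=0010 LT?F → skip
[3] flags=0010 CS?T → r2=0x00
[4] flags=1010 → (cmp)
[5] flags=1010 VS?F → skip
[6] flags=1010 HI?T → r1=0xe2
[7] flags=1010 GT?F → skip
[8] flags=1000 → (cmp)
[9] flags=1000 GE?F → skip
[10] flags=1000 VS?F → skip
[11] flags=1000 VS?F → skip

FIX = (r2, 0x00)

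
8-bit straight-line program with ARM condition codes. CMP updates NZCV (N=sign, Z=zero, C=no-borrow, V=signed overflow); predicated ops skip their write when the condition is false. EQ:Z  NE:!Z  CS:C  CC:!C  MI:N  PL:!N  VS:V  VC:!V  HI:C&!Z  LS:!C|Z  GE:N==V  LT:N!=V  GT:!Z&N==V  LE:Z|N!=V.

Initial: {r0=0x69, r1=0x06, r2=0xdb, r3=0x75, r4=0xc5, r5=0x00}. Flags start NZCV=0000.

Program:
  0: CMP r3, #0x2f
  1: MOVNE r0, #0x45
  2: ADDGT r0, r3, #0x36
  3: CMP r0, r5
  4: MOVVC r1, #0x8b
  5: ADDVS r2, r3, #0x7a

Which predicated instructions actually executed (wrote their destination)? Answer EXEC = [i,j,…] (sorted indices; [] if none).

[0] flags=0010 → (cmp)
[1] flags=0010 NE?T → r0=0x45
[2] flags=0010 GT?T → r0=0xab
[3] flags=1010 → (cmp)
[4] flags=1010 VC?T → r1=0x8b
[5] flags=1010 VS?F → skip

EXEC = [1,2,4]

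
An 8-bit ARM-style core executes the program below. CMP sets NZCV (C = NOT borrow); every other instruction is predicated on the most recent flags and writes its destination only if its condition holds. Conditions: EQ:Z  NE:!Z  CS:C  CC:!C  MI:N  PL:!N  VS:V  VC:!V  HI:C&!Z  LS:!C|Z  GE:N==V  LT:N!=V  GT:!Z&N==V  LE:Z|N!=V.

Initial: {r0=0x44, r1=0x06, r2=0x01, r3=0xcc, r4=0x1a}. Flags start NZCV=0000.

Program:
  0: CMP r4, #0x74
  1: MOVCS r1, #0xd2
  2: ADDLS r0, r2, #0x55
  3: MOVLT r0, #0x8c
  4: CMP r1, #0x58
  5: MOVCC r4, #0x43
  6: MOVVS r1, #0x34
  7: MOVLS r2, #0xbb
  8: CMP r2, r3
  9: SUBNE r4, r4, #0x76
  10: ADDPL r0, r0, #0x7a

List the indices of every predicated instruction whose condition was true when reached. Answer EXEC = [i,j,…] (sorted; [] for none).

[0] flags=1000 → (cmp)
[1] flags=1000 CS?F → skip
[2] flags=1000 LS?T → r0=0x56
[3] flags=1000 LT?T → r0=0x8c
[4] flags=1000 → (cmp)
[5] flags=1000 CC?T → r4=0x43
[6] flags=1000 VS?F → skip
[7] flags=1000 LS?T → r2=0xbb
[8] flags=1000 → (cmp)
[9] flags=1000 NE?T → r4=0xcd
[10] flags=1000 PL?F → skip

EXEC = [2,3,5,7,9]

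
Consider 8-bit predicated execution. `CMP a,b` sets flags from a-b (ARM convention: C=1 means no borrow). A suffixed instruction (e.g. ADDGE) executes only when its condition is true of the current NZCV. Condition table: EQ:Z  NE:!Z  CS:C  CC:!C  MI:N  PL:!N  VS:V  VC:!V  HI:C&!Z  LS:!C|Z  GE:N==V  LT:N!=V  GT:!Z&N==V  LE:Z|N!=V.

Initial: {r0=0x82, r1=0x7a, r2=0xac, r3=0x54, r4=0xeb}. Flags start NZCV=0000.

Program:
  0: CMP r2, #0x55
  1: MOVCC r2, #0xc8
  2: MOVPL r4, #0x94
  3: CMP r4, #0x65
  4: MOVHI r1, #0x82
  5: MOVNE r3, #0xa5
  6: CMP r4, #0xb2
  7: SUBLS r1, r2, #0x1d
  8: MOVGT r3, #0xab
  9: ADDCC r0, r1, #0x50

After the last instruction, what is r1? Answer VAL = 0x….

0: ✓ CMP  NZCV=0011
1: · MOVCC
2: ✓ MOVPL  r4←0x94
3: ✓ CMP  NZCV=0011
4: ✓ MOVHI  r1←0x82
5: ✓ MOVNE  r3←0xa5
6: ✓ CMP  NZCV=1000
7: ✓ SUBLS  r1←0x8f
8: · MOVGT
9: ✓ ADDCC  r0←0xdf

VAL = 0x8f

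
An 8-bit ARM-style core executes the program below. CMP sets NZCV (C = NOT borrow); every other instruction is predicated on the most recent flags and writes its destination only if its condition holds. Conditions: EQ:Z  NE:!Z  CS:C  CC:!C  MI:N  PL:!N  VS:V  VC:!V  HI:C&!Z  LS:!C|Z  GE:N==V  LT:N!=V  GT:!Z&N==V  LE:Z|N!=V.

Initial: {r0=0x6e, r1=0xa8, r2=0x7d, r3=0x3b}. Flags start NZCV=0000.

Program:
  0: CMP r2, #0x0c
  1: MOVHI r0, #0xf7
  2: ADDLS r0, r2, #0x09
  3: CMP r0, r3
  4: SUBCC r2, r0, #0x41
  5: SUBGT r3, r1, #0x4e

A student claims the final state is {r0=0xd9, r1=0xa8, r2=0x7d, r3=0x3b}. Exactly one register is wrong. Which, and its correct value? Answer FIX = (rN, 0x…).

FIX = (r0, 0xf7)

0: ✓ CMP  NZCV=0010
1: ✓ MOVHI  r0←0xf7
2: · ADDLS
3: ✓ CMP  NZCV=1010
4: · SUBCC
5: · SUBGT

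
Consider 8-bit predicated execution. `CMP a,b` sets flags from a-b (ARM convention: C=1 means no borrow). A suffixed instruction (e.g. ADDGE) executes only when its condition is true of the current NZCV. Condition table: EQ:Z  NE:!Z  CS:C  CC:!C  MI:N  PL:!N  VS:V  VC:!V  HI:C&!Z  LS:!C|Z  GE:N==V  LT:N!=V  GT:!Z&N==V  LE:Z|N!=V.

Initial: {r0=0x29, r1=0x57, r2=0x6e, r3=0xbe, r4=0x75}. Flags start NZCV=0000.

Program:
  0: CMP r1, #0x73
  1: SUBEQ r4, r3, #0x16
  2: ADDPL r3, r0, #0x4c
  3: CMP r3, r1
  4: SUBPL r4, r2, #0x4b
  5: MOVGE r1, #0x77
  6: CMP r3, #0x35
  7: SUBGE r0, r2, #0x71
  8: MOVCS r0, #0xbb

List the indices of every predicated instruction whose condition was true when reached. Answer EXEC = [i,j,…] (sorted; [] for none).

[0] flags=1000 → (cmp)
[1] flags=1000 EQ?F → skip
[2] flags=1000 PL?F → skip
[3] flags=0011 → (cmp)
[4] flags=0011 PL?T → r4=0x23
[5] flags=0011 GE?F → skip
[6] flags=1010 → (cmp)
[7] flags=1010 GE?F → skip
[8] flags=1010 CS?T → r0=0xbb

EXEC = [4,8]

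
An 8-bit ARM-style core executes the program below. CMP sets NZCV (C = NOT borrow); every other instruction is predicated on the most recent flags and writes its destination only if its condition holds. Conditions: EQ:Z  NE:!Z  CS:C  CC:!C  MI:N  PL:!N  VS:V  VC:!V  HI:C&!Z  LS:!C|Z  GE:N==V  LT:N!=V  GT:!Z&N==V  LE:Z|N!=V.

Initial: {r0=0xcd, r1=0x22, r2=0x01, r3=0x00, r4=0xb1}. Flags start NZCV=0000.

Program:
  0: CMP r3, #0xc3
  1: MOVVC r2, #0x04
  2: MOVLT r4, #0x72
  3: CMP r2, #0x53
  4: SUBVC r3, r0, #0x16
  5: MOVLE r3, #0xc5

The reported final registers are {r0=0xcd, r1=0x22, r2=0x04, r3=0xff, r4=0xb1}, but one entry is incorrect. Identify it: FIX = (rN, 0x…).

[0] flags=0000 → (cmp)
[1] flags=0000 VC?T → r2=0x04
[2] flags=0000 LT?F → skip
[3] flags=1000 → (cmp)
[4] flags=1000 VC?T → r3=0xb7
[5] flags=1000 LE?T → r3=0xc5

FIX = (r3, 0xc5)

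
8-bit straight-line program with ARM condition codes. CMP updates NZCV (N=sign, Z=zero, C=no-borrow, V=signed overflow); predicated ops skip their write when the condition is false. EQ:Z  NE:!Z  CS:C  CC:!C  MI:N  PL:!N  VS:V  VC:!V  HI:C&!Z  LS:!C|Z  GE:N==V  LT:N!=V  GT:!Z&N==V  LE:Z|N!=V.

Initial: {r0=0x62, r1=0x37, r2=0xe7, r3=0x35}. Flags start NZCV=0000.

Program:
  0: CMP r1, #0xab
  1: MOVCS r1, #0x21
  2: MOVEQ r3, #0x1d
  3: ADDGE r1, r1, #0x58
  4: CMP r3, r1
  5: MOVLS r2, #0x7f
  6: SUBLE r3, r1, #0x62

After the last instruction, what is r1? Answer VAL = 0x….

VAL = 0x8f

[0] flags=1001 → (cmp)
[1] flags=1001 CS?F → skip
[2] flags=1001 EQ?F → skip
[3] flags=1001 GE?T → r1=0x8f
[4] flags=1001 → (cmp)
[5] flags=1001 LS?T → r2=0x7f
[6] flags=1001 LE?F → skip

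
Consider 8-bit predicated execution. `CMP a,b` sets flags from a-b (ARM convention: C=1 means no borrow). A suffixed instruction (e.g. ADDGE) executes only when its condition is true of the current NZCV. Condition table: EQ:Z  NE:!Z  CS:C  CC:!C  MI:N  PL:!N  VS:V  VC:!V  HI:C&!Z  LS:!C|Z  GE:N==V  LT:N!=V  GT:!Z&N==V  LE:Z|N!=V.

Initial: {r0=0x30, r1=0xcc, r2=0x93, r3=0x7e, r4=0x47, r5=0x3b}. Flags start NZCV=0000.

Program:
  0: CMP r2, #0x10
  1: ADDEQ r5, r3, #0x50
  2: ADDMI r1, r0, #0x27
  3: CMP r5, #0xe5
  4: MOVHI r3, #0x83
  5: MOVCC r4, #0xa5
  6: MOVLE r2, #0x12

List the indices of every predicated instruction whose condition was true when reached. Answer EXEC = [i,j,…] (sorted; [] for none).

EXEC = [2,5]

0: ✓ CMP  NZCV=1010
1: · ADDEQ
2: ✓ ADDMI  r1←0x57
3: ✓ CMP  NZCV=0000
4: · MOVHI
5: ✓ MOVCC  r4←0xa5
6: · MOVLE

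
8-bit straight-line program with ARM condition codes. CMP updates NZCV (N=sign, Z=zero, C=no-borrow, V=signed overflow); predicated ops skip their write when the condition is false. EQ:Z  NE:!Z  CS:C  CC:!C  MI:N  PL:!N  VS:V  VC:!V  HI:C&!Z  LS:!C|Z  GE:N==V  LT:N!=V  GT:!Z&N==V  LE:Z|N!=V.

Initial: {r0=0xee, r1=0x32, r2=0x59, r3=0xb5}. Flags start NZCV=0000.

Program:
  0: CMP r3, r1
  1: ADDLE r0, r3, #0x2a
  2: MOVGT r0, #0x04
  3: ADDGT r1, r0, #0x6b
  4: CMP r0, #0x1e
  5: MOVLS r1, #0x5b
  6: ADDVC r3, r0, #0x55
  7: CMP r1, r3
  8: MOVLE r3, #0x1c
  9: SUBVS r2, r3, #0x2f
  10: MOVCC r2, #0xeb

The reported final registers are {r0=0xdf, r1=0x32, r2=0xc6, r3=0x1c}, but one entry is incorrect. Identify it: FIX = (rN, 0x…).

[0] flags=1010 → (cmp)
[1] flags=1010 LE?T → r0=0xdf
[2] flags=1010 GT?F → skip
[3] flags=1010 GT?F → skip
[4] flags=1010 → (cmp)
[5] flags=1010 LS?F → skip
[6] flags=1010 VC?T → r3=0x34
[7] flags=1000 → (cmp)
[8] flags=1000 LE?T → r3=0x1c
[9] flags=1000 VS?F → skip
[10] flags=1000 CC?T → r2=0xeb

FIX = (r2, 0xeb)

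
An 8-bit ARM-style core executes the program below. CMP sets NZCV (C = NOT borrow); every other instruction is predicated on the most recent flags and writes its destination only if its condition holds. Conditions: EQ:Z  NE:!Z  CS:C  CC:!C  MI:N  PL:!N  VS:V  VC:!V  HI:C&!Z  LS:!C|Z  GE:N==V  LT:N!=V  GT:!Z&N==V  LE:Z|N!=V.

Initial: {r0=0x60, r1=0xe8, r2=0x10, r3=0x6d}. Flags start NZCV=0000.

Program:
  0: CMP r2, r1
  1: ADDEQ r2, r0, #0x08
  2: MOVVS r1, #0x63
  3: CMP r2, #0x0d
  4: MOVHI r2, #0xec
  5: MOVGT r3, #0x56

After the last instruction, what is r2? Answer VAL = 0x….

VAL = 0xec

[0] flags=0000 → (cmp)
[1] flags=0000 EQ?F → skip
[2] flags=0000 VS?F → skip
[3] flags=0010 → (cmp)
[4] flags=0010 HI?T → r2=0xec
[5] flags=0010 GT?T → r3=0x56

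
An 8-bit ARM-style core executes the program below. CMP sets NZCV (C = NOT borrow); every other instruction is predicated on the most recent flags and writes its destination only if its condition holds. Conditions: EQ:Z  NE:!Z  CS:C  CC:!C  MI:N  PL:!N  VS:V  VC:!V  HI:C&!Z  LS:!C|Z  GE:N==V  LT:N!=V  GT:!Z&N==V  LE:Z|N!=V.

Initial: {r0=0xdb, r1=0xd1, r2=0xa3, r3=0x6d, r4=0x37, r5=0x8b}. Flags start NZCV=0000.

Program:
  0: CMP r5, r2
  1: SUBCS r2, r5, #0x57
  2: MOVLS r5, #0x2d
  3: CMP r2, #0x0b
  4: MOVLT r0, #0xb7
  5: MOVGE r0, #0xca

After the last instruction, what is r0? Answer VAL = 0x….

0: ✓ CMP  NZCV=1000
1: · SUBCS
2: ✓ MOVLS  r5←0x2d
3: ✓ CMP  NZCV=1010
4: ✓ MOVLT  r0←0xb7
5: · MOVGE

VAL = 0xb7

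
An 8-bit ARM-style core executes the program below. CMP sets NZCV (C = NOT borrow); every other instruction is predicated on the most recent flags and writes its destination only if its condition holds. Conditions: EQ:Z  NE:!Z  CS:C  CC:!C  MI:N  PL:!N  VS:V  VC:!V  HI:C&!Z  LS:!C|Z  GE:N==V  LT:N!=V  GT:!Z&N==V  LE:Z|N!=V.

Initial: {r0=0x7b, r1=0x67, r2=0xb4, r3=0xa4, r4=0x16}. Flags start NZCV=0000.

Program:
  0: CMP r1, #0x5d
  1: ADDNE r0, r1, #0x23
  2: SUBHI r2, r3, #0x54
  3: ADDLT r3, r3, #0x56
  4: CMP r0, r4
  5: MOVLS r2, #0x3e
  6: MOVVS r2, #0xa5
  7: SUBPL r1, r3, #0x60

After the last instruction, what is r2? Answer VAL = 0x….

VAL = 0xa5

[0] flags=0010 → (cmp)
[1] flags=0010 NE?T → r0=0x8a
[2] flags=0010 HI?T → r2=0x50
[3] flags=0010 LT?F → skip
[4] flags=0011 → (cmp)
[5] flags=0011 LS?F → skip
[6] flags=0011 VS?T → r2=0xa5
[7] flags=0011 PL?T → r1=0x44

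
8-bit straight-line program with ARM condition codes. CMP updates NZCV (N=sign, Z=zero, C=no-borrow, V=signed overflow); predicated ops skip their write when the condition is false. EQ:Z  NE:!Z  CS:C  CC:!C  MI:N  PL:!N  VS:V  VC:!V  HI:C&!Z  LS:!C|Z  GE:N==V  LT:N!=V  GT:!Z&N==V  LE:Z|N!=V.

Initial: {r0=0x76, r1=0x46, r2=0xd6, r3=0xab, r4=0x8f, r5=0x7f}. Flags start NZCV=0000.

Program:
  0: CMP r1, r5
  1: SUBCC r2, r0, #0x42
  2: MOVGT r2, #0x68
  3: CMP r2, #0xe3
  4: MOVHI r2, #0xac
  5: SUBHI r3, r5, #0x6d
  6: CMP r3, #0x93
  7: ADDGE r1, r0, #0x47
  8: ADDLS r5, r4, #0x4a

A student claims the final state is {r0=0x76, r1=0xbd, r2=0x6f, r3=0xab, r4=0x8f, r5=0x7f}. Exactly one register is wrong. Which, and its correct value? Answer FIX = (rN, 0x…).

FIX = (r2, 0x34)

[0] flags=1000 → (cmp)
[1] flags=1000 CC?T → r2=0x34
[2] flags=1000 GT?F → skip
[3] flags=0000 → (cmp)
[4] flags=0000 HI?F → skip
[5] flags=0000 HI?F → skip
[6] flags=0010 → (cmp)
[7] flags=0010 GE?T → r1=0xbd
[8] flags=0010 LS?F → skip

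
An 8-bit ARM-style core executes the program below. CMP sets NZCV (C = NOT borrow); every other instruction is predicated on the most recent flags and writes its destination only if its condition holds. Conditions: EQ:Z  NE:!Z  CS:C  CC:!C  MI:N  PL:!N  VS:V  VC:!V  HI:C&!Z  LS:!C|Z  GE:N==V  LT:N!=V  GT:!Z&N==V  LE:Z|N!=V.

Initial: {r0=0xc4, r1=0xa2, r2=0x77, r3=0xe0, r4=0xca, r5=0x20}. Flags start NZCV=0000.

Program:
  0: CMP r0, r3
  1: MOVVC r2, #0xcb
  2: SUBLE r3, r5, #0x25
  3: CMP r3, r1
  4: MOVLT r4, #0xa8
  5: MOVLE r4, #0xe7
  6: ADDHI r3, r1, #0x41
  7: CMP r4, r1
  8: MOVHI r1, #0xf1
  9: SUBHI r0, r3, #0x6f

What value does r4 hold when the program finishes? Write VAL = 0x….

VAL = 0xca

0: ✓ CMP  NZCV=1000
1: ✓ MOVVC  r2←0xcb
2: ✓ SUBLE  r3←0xfb
3: ✓ CMP  NZCV=0010
4: · MOVLT
5: · MOVLE
6: ✓ ADDHI  r3←0xe3
7: ✓ CMP  NZCV=0010
8: ✓ MOVHI  r1←0xf1
9: ✓ SUBHI  r0←0x74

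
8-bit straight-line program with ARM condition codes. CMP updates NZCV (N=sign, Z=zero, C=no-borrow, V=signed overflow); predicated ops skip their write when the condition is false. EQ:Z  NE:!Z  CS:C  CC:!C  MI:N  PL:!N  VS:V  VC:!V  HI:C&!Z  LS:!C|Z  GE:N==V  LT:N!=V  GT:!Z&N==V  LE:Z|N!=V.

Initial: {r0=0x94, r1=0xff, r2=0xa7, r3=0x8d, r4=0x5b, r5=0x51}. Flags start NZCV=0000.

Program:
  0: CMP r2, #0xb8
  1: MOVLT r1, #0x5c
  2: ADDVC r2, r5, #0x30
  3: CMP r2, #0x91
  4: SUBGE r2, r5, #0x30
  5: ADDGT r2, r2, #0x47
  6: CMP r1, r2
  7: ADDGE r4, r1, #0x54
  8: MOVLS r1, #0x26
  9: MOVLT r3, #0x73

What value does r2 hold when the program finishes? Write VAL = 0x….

VAL = 0x81

0: ✓ CMP  NZCV=1000
1: ✓ MOVLT  r1←0x5c
2: ✓ ADDVC  r2←0x81
3: ✓ CMP  NZCV=1000
4: · SUBGE
5: · ADDGT
6: ✓ CMP  NZCV=1001
7: ✓ ADDGE  r4←0xb0
8: ✓ MOVLS  r1←0x26
9: · MOVLT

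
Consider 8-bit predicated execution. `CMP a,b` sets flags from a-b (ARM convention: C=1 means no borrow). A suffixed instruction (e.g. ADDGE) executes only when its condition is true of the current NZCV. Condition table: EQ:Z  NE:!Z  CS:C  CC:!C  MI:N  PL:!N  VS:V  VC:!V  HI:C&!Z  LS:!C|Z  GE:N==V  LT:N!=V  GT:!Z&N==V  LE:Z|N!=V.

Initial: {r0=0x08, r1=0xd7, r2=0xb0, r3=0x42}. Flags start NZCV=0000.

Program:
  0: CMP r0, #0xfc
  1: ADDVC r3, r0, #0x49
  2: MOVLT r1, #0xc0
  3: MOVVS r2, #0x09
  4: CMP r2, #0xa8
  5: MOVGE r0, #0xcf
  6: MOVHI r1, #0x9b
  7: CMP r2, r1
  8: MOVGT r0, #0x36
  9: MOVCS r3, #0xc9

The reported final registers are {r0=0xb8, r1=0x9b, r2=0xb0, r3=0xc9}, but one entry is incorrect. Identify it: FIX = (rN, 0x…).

0: ✓ CMP  NZCV=0000
1: ✓ ADDVC  r3←0x51
2: · MOVLT
3: · MOVVS
4: ✓ CMP  NZCV=0010
5: ✓ MOVGE  r0←0xcf
6: ✓ MOVHI  r1←0x9b
7: ✓ CMP  NZCV=0010
8: ✓ MOVGT  r0←0x36
9: ✓ MOVCS  r3←0xc9

FIX = (r0, 0x36)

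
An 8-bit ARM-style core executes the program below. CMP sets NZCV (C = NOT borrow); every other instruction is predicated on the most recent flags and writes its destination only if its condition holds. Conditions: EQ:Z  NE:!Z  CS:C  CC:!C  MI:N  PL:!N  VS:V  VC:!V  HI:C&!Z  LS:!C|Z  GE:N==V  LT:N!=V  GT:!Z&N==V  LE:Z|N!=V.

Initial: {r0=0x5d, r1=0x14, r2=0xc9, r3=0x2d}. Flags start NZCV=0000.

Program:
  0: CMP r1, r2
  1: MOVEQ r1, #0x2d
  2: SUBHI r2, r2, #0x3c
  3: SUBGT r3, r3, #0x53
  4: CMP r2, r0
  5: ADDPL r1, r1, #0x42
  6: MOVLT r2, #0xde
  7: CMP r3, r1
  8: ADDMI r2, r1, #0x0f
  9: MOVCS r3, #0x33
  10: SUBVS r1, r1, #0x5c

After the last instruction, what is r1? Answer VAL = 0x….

VAL = 0x56

[0] flags=0000 → (cmp)
[1] flags=0000 EQ?F → skip
[2] flags=0000 HI?F → skip
[3] flags=0000 GT?T → r3=0xda
[4] flags=0011 → (cmp)
[5] flags=0011 PL?T → r1=0x56
[6] flags=0011 LT?T → r2=0xde
[7] flags=1010 → (cmp)
[8] flags=1010 MI?T → r2=0x65
[9] flags=1010 CS?T → r3=0x33
[10] flags=1010 VS?F → skip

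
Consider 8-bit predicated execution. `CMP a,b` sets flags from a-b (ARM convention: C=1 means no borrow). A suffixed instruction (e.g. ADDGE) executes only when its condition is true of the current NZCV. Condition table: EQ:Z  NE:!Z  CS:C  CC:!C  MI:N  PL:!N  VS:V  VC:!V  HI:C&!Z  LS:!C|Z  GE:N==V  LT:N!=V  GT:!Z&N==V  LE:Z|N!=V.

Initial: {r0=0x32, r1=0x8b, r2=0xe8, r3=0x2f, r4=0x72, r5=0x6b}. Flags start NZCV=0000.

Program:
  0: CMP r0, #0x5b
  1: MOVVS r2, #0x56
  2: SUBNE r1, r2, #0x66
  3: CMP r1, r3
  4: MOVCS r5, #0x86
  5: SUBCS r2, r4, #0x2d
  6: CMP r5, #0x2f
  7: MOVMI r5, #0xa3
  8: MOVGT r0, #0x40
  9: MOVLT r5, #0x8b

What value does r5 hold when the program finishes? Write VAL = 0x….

[0] flags=1000 → (cmp)
[1] flags=1000 VS?F → skip
[2] flags=1000 NE?T → r1=0x82
[3] flags=0011 → (cmp)
[4] flags=0011 CS?T → r5=0x86
[5] flags=0011 CS?T → r2=0x45
[6] flags=0011 → (cmp)
[7] flags=0011 MI?F → skip
[8] flags=0011 GT?F → skip
[9] flags=0011 LT?T → r5=0x8b

VAL = 0x8b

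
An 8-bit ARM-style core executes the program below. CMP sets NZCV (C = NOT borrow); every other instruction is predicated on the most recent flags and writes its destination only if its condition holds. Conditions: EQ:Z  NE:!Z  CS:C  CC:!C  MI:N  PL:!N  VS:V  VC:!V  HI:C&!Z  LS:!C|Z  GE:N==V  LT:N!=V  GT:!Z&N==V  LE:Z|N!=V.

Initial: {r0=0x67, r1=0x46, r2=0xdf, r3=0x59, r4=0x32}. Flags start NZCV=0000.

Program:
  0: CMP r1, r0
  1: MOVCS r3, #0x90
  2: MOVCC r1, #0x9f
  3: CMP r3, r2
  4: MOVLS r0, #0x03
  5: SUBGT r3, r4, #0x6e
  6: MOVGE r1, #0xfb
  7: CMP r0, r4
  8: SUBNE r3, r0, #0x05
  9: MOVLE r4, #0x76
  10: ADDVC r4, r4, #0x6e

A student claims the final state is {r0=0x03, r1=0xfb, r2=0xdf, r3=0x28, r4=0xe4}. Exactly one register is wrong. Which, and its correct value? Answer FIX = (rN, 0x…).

[0] flags=1000 → (cmp)
[1] flags=1000 CS?F → skip
[2] flags=1000 CC?T → r1=0x9f
[3] flags=0000 → (cmp)
[4] flags=0000 LS?T → r0=0x03
[5] flags=0000 GT?T → r3=0xc4
[6] flags=0000 GE?T → r1=0xfb
[7] flags=1000 → (cmp)
[8] flags=1000 NE?T → r3=0xfe
[9] flags=1000 LE?T → r4=0x76
[10] flags=1000 VC?T → r4=0xe4

FIX = (r3, 0xfe)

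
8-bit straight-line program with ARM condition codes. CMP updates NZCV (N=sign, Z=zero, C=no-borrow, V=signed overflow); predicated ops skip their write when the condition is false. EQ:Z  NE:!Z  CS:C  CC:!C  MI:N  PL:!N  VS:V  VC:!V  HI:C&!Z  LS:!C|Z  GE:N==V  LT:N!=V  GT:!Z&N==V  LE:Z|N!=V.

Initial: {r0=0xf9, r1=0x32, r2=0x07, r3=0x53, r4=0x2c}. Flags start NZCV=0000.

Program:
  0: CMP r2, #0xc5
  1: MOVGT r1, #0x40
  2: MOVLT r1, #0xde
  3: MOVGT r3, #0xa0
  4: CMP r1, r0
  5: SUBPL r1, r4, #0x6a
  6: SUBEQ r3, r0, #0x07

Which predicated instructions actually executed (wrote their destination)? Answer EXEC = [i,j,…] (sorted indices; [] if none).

EXEC = [1,3,5]

[0] flags=0000 → (cmp)
[1] flags=0000 GT?T → r1=0x40
[2] flags=0000 LT?F → skip
[3] flags=0000 GT?T → r3=0xa0
[4] flags=0000 → (cmp)
[5] flags=0000 PL?T → r1=0xc2
[6] flags=0000 EQ?F → skip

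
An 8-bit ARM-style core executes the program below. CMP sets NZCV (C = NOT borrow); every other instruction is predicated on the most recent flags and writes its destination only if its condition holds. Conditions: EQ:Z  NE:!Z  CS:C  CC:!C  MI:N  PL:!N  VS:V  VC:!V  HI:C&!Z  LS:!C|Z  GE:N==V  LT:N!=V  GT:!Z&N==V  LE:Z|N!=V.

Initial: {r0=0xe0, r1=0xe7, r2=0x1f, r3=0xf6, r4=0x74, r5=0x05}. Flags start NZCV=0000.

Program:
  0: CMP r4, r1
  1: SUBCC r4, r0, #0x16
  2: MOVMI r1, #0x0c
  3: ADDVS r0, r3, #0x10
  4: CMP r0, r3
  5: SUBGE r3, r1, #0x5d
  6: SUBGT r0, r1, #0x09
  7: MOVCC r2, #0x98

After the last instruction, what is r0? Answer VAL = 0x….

[0] flags=1001 → (cmp)
[1] flags=1001 CC?T → r4=0xca
[2] flags=1001 MI?T → r1=0x0c
[3] flags=1001 VS?T → r0=0x06
[4] flags=0000 → (cmp)
[5] flags=0000 GE?T → r3=0xaf
[6] flags=0000 GT?T → r0=0x03
[7] flags=0000 CC?T → r2=0x98

VAL = 0x03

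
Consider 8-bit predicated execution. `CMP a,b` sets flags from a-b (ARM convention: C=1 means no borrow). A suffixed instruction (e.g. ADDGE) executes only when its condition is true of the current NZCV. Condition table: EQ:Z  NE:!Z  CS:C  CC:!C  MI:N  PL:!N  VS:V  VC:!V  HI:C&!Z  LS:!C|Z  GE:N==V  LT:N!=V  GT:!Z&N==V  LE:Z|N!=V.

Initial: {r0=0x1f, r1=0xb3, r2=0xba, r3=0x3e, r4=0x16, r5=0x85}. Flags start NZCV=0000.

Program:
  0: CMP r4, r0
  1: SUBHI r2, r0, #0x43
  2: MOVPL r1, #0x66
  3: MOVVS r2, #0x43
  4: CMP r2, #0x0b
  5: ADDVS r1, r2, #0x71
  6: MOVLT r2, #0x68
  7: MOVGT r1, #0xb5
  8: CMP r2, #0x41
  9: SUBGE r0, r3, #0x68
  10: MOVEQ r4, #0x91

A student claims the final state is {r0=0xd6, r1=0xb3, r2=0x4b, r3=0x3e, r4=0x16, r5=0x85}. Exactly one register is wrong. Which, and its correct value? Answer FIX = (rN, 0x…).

FIX = (r2, 0x68)

0: ✓ CMP  NZCV=1000
1: · SUBHI
2: · MOVPL
3: · MOVVS
4: ✓ CMP  NZCV=1010
5: · ADDVS
6: ✓ MOVLT  r2←0x68
7: · MOVGT
8: ✓ CMP  NZCV=0010
9: ✓ SUBGE  r0←0xd6
10: · MOVEQ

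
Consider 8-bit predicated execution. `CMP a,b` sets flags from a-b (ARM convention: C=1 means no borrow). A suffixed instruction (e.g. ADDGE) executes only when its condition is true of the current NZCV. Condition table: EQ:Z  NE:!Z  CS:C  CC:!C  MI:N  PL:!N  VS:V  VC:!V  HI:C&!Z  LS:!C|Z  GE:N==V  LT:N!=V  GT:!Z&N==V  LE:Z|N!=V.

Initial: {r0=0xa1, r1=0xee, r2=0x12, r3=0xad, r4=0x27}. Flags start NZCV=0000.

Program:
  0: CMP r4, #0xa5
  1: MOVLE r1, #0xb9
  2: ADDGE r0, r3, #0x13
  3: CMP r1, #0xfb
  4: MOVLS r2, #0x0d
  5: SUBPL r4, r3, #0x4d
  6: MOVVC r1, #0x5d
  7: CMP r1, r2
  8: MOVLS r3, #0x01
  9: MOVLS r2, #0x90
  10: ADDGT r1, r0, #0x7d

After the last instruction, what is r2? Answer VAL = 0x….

0: ✓ CMP  NZCV=1001
1: · MOVLE
2: ✓ ADDGE  r0←0xc0
3: ✓ CMP  NZCV=1000
4: ✓ MOVLS  r2←0x0d
5: · SUBPL
6: ✓ MOVVC  r1←0x5d
7: ✓ CMP  NZCV=0010
8: · MOVLS
9: · MOVLS
10: ✓ ADDGT  r1←0x3d

VAL = 0x0d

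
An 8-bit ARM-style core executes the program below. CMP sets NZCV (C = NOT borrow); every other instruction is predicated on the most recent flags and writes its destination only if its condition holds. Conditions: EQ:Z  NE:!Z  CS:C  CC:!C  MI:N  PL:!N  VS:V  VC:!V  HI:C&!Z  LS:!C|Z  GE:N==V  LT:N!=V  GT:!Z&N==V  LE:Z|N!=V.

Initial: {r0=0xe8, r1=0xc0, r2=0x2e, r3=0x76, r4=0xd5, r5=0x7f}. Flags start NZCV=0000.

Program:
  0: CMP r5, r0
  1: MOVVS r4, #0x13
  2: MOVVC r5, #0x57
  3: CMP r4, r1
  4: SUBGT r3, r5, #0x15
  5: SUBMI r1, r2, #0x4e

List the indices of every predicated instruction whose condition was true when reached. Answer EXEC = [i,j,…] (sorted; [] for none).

EXEC = [1,4]

0: ✓ CMP  NZCV=1001
1: ✓ MOVVS  r4←0x13
2: · MOVVC
3: ✓ CMP  NZCV=0000
4: ✓ SUBGT  r3←0x6a
5: · SUBMI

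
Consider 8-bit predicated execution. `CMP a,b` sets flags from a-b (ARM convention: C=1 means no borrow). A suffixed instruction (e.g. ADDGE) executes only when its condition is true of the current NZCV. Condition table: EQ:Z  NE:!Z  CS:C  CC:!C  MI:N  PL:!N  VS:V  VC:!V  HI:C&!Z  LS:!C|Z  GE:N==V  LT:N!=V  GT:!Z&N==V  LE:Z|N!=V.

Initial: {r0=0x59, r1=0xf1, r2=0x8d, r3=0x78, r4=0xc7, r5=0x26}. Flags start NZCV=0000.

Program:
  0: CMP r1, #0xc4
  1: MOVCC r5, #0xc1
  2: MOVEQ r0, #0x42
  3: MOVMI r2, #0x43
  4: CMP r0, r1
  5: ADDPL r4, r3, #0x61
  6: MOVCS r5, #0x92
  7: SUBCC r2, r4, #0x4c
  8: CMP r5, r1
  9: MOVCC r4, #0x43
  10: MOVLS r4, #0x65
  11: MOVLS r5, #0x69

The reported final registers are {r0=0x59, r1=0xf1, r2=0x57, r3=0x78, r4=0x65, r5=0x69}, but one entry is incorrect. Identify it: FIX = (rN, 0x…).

0: ✓ CMP  NZCV=0010
1: · MOVCC
2: · MOVEQ
3: · MOVMI
4: ✓ CMP  NZCV=0000
5: ✓ ADDPL  r4←0xd9
6: · MOVCS
7: ✓ SUBCC  r2←0x8d
8: ✓ CMP  NZCV=0000
9: ✓ MOVCC  r4←0x43
10: ✓ MOVLS  r4←0x65
11: ✓ MOVLS  r5←0x69

FIX = (r2, 0x8d)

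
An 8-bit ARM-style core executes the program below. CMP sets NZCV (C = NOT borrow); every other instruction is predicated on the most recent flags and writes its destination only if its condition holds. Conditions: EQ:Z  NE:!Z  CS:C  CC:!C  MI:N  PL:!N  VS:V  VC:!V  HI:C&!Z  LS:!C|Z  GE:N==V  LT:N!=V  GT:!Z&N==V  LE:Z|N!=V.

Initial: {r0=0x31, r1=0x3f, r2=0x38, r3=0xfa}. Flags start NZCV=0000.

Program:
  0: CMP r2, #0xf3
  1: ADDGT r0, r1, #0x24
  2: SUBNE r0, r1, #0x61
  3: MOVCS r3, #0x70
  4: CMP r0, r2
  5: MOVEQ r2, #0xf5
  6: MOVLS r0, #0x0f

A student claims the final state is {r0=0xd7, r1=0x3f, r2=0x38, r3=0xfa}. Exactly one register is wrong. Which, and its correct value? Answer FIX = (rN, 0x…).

0: ✓ CMP  NZCV=0000
1: ✓ ADDGT  r0←0x63
2: ✓ SUBNE  r0←0xde
3: · MOVCS
4: ✓ CMP  NZCV=1010
5: · MOVEQ
6: · MOVLS

FIX = (r0, 0xde)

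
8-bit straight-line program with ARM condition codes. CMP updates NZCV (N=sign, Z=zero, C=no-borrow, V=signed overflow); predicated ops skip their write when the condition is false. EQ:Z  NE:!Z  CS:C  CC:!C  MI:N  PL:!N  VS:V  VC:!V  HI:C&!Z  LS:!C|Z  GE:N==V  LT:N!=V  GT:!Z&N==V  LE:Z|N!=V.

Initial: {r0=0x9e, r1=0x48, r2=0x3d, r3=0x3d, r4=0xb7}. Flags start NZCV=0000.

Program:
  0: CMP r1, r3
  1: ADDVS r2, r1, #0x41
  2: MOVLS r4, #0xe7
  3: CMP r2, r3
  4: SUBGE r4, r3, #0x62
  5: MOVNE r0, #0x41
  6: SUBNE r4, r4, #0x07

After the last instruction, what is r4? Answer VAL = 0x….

VAL = 0xdb

0: ✓ CMP  NZCV=0010
1: · ADDVS
2: · MOVLS
3: ✓ CMP  NZCV=0110
4: ✓ SUBGE  r4←0xdb
5: · MOVNE
6: · SUBNE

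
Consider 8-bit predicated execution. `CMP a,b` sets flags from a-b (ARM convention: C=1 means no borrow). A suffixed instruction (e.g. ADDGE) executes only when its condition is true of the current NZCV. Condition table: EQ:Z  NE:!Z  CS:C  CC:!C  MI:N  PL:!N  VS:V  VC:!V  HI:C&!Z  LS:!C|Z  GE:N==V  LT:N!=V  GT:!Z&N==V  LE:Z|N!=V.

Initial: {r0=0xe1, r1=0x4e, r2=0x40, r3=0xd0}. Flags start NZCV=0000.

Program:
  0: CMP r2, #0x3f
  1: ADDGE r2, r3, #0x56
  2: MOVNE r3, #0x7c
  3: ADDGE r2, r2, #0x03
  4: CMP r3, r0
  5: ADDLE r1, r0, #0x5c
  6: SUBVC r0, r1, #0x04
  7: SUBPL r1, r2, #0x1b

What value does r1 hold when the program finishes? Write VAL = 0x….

VAL = 0x4e

[0] flags=0010 → (cmp)
[1] flags=0010 GE?T → r2=0x26
[2] flags=0010 NE?T → r3=0x7c
[3] flags=0010 GE?T → r2=0x29
[4] flags=1001 → (cmp)
[5] flags=1001 LE?F → skip
[6] flags=1001 VC?F → skip
[7] flags=1001 PL?F → skip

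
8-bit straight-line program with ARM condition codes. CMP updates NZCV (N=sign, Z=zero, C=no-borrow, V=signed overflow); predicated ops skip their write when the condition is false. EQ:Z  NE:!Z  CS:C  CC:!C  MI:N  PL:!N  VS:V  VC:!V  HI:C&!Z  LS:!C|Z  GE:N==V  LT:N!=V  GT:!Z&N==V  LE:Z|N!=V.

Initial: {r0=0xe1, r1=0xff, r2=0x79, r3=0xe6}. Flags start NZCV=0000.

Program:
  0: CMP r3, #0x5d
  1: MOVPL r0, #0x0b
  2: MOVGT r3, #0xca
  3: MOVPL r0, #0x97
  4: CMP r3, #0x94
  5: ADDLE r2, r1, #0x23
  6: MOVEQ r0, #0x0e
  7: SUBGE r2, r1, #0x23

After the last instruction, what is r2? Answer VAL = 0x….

VAL = 0xdc

[0] flags=1010 → (cmp)
[1] flags=1010 PL?F → skip
[2] flags=1010 GT?F → skip
[3] flags=1010 PL?F → skip
[4] flags=0010 → (cmp)
[5] flags=0010 LE?F → skip
[6] flags=0010 EQ?F → skip
[7] flags=0010 GE?T → r2=0xdc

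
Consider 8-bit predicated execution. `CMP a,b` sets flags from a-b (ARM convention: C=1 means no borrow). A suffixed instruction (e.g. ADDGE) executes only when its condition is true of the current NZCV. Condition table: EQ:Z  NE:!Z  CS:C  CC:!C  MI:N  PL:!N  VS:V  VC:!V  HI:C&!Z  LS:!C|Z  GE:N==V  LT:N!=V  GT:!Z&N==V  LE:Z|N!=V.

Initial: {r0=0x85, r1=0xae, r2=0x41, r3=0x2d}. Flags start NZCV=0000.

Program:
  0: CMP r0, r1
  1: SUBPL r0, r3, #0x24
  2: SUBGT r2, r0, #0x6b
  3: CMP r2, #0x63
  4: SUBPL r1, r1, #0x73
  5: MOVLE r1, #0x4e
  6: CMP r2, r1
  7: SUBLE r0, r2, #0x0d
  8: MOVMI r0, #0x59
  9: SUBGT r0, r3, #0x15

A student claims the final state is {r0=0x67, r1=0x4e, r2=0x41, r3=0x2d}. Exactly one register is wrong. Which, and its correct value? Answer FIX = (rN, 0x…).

FIX = (r0, 0x59)

[0] flags=1000 → (cmp)
[1] flags=1000 PL?F → skip
[2] flags=1000 GT?F → skip
[3] flags=1000 → (cmp)
[4] flags=1000 PL?F → skip
[5] flags=1000 LE?T → r1=0x4e
[6] flags=1000 → (cmp)
[7] flags=1000 LE?T → r0=0x34
[8] flags=1000 MI?T → r0=0x59
[9] flags=1000 GT?F → skip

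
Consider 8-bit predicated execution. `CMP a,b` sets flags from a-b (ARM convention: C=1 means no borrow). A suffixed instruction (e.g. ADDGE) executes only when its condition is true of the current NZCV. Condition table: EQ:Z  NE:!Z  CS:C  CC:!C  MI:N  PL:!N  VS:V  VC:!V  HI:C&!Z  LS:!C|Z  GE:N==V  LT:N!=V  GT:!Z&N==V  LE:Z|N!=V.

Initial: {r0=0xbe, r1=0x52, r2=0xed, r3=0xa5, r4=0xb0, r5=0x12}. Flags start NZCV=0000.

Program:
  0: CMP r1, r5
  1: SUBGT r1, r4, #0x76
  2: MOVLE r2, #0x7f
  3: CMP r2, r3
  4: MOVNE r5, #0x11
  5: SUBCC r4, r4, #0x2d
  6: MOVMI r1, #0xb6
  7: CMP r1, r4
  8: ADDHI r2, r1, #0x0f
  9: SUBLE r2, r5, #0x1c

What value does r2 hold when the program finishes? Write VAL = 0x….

[0] flags=0010 → (cmp)
[1] flags=0010 GT?T → r1=0x3a
[2] flags=0010 LE?F → skip
[3] flags=0010 → (cmp)
[4] flags=0010 NE?T → r5=0x11
[5] flags=0010 CC?F → skip
[6] flags=0010 MI?F → skip
[7] flags=1001 → (cmp)
[8] flags=1001 HI?F → skip
[9] flags=1001 LE?F → skip

VAL = 0xed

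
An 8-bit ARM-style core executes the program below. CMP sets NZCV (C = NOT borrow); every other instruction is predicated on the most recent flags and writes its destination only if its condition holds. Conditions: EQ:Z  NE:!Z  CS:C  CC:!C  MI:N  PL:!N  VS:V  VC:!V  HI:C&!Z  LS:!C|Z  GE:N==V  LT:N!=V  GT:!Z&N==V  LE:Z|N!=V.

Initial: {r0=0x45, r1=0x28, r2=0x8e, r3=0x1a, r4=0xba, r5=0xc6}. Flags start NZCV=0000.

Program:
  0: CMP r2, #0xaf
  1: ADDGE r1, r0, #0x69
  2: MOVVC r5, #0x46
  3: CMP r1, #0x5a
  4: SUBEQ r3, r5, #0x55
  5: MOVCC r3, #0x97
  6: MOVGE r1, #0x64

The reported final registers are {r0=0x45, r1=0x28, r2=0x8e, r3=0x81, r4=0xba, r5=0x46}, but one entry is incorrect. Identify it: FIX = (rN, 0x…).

[0] flags=1000 → (cmp)
[1] flags=1000 GE?F → skip
[2] flags=1000 VC?T → r5=0x46
[3] flags=1000 → (cmp)
[4] flags=1000 EQ?F → skip
[5] flags=1000 CC?T → r3=0x97
[6] flags=1000 GE?F → skip

FIX = (r3, 0x97)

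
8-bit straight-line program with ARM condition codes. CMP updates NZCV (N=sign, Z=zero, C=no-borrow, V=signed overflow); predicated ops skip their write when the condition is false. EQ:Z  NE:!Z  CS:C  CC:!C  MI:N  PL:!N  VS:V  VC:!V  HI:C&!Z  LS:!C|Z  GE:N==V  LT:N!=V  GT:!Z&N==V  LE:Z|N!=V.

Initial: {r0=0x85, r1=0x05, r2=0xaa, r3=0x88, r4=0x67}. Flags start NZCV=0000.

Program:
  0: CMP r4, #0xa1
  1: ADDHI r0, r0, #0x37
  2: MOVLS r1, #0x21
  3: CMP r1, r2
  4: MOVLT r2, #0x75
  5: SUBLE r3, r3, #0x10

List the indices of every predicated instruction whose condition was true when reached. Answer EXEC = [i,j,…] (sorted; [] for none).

0: ✓ CMP  NZCV=1001
1: · ADDHI
2: ✓ MOVLS  r1←0x21
3: ✓ CMP  NZCV=0000
4: · MOVLT
5: · SUBLE

EXEC = [2]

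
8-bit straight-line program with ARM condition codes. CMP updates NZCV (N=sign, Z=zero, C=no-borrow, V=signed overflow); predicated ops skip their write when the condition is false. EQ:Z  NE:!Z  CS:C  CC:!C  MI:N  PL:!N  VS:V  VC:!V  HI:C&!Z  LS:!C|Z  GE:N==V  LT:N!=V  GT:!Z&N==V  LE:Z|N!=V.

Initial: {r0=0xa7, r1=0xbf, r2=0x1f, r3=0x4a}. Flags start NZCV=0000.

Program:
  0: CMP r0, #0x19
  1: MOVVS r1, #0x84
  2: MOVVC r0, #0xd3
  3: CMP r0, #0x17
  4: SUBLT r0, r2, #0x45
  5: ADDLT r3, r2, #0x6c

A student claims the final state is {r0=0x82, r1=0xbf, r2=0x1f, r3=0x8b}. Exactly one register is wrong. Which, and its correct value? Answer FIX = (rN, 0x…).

FIX = (r0, 0xda)

0: ✓ CMP  NZCV=1010
1: · MOVVS
2: ✓ MOVVC  r0←0xd3
3: ✓ CMP  NZCV=1010
4: ✓ SUBLT  r0←0xda
5: ✓ ADDLT  r3←0x8b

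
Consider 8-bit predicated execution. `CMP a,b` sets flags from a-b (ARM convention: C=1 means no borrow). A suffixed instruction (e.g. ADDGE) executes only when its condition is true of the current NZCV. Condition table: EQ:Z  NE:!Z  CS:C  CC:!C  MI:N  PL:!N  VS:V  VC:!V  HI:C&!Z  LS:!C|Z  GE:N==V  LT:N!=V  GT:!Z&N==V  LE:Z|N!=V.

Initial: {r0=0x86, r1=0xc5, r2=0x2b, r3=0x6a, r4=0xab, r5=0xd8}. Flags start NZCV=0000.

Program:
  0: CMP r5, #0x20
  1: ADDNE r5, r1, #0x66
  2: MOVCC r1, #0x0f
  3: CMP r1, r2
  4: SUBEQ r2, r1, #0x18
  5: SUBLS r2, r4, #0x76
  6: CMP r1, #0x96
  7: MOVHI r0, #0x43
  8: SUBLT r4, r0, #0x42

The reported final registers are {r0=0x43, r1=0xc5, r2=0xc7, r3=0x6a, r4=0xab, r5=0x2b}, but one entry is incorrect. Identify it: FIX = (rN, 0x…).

[0] flags=1010 → (cmp)
[1] flags=1010 NE?T → r5=0x2b
[2] flags=1010 CC?F → skip
[3] flags=1010 → (cmp)
[4] flags=1010 EQ?F → skip
[5] flags=1010 LS?F → skip
[6] flags=0010 → (cmp)
[7] flags=0010 HI?T → r0=0x43
[8] flags=0010 LT?F → skip

FIX = (r2, 0x2b)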